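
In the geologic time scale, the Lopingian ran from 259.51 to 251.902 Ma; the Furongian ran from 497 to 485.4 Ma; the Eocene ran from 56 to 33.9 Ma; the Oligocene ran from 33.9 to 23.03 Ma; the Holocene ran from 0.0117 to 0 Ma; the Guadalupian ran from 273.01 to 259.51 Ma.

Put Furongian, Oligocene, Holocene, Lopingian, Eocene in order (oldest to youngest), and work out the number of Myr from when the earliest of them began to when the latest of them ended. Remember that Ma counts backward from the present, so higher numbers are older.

Furongian, Lopingian, Eocene, Oligocene, Holocene; total span 497 Myr

Start ages (Ma): Furongian 497, Lopingian 259.51, Eocene 56, Oligocene 33.9, Holocene 0.0117.
Ordered oldest to youngest: Furongian, Lopingian, Eocene, Oligocene, Holocene.
Span = 497 − 0 = 497 Myr.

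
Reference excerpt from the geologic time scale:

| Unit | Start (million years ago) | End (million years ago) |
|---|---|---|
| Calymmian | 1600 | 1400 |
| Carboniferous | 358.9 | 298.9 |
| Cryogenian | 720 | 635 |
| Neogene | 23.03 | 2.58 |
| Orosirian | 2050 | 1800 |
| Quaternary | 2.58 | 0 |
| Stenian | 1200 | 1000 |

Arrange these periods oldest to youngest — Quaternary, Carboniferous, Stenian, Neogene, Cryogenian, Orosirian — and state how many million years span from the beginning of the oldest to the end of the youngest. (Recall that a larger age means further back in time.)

From the excerpt: Quaternary 2.58–0; Carboniferous 358.9–298.9; Stenian 1200–1000; Neogene 23.03–2.58; Cryogenian 720–635; Orosirian 2050–1800 (Ma).
Larger Ma is earlier, so the oldest is Orosirian and the youngest is Quaternary; oldest to youngest: Orosirian, Stenian, Cryogenian, Carboniferous, Neogene, Quaternary.
Oldest start 2050 minus youngest end 0 gives 2050 Myr overall.

Orosirian → Stenian → Cryogenian → Carboniferous → Neogene → Quaternary; total span 2050 Myr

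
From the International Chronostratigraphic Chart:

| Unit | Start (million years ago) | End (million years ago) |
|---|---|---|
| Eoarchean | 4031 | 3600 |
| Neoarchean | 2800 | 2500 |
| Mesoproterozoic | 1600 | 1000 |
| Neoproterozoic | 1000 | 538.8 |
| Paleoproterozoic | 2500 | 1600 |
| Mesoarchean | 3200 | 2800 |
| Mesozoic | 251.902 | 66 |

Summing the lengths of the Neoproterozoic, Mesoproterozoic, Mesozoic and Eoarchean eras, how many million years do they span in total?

Duration is start − end for each: (1000 − 538.8) + (1600 − 1000) + (251.902 − 66) + (4031 − 3600).
That is 461.2 + 600 + 185.902 + 431, which totals 1678.102 million years.

1678.102 million years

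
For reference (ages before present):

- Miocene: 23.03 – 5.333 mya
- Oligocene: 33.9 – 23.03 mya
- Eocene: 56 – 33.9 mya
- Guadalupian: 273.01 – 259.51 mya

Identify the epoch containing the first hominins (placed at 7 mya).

Miocene

7 Ma lies between 23.03 and 5.333 Ma, so it falls in the Miocene.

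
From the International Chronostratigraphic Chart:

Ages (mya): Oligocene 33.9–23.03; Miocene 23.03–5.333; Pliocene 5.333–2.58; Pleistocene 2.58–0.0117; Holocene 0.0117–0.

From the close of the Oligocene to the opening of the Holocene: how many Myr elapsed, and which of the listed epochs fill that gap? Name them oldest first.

End of Oligocene = 23.03 Ma; start of Holocene = 0.0117 Ma.
Gap = 23.03 − 0.0117 = 23.0183 Myr.
Epochs wholly inside 23.03–0.0117 Ma: Miocene (23.03–5.333), Pliocene (5.333–2.58), Pleistocene (2.58–0.0117).

23.0183 million years; Miocene, Pliocene, Pleistocene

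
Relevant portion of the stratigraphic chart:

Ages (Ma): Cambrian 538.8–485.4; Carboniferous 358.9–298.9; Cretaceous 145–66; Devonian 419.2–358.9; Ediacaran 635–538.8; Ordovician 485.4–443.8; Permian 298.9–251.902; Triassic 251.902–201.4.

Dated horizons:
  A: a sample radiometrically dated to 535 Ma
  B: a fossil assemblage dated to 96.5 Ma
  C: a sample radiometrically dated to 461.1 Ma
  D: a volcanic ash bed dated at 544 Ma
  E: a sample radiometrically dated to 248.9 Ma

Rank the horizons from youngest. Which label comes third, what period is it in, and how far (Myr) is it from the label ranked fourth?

Smaller Ma means younger, so youngest first: B 96.5 < E 248.9 < C 461.1 < A 535 < D 544.
Counting 3 along gives C (461.1 Ma); the excerpt puts that inside the Ordovician, 485.4–443.8 Ma.
Next in line is A (535 Ma), and 535 − 461.1 = 73.9 Myr.

C, in the Ordovician; 73.9 million years to A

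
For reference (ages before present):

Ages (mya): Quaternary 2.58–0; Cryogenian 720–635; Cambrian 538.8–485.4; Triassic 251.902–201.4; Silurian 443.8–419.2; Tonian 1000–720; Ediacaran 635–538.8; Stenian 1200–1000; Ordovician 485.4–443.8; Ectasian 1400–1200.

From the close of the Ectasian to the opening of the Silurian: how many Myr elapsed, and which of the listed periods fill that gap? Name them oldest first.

756.2 million years; Stenian, Tonian, Cryogenian, Ediacaran, Cambrian, Ordovician

The Ectasian closes at 1200 Ma and the Silurian opens at 443.8 Ma, so the interval is 1200 − 443.8 = 756.2 Myr.
A period fits inside if it starts at or after 1200 Ma and ends at or before 443.8 Ma; oldest first that gives Stenian, Tonian, Cryogenian, Ediacaran, Cambrian, Ordovician.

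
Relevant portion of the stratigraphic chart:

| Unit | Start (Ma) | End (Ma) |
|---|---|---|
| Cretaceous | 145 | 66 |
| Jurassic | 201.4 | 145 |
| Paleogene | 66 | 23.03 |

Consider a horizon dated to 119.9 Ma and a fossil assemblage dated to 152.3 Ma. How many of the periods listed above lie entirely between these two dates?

Checking each listed span, none has both start < 152.3 Ma and end > 119.9 Ma — every period straddles one of the two dates or lies outside them — so the count is 0.

0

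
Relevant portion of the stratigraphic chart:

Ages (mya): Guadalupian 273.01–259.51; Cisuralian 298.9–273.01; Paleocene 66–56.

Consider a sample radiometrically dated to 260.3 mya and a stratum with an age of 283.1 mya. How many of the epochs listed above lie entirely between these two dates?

Checking each listed span, none has both start < 283.1 Ma and end > 260.3 Ma — every epoch straddles one of the two dates or lies outside them — so the count is 0.

0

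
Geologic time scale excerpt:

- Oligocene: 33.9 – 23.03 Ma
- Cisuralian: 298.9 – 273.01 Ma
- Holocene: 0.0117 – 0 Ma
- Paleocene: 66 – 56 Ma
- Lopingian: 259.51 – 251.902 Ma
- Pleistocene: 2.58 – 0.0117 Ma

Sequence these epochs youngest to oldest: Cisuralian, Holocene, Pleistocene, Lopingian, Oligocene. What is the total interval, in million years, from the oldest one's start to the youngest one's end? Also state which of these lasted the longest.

From the excerpt: Cisuralian 298.9–273.01; Holocene 0.0117–0; Pleistocene 2.58–0.0117; Lopingian 259.51–251.902; Oligocene 33.9–23.03 (Ma).
Larger Ma is earlier, so the oldest is Cisuralian and the youngest is Holocene; youngest to oldest: Holocene, Pleistocene, Oligocene, Lopingian, Cisuralian.
Oldest start 298.9 minus youngest end 0 gives 298.9 Myr overall.
Individual lengths (start − end): Holocene 0.0117; Pleistocene 2.5683; Oligocene 10.87; Lopingian 7.608; Cisuralian 25.89. The largest is Cisuralian at 25.89 Myr.

Holocene → Pleistocene → Oligocene → Lopingian → Cisuralian; total span 298.9 Myr; longest is Cisuralian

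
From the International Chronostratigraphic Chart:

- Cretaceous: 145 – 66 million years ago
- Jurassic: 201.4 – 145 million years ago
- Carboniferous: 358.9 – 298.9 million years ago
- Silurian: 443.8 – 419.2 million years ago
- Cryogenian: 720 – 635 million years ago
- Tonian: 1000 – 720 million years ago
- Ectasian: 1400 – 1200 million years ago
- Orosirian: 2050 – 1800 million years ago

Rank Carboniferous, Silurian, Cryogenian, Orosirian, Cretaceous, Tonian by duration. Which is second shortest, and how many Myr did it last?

Carboniferous, 60 million years

Start − end for each: Carboniferous 358.9 − 298.9 = 60; Silurian 443.8 − 419.2 = 24.6; Cryogenian 720 − 635 = 85; Orosirian 2050 − 1800 = 250; Cretaceous 145 − 66 = 79; Tonian 1000 − 720 = 280.
Ranking these from shortest: Silurian < Carboniferous < Cretaceous < Cryogenian < Orosirian < Tonian.
Position 2 in that ranking is Carboniferous, which lasted 60 Myr.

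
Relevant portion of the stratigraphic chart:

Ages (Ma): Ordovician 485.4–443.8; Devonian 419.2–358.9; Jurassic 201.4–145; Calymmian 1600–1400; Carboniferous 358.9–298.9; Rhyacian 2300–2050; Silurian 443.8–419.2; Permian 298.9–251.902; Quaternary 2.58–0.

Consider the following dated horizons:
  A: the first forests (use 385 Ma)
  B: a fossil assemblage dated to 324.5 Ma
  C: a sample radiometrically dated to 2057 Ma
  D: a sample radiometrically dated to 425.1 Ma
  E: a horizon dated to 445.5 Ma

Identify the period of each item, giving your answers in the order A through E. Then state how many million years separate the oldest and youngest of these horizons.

A — Devonian; B — Carboniferous; C — Rhyacian; D — Silurian; E — Ordovician; span 1732.5 million years

Match each age against the start–end ranges in the excerpt: A = 385 Ma → Devonian (419.2–358.9); B = 324.5 Ma → Carboniferous (358.9–298.9); C = 2057 Ma → Rhyacian (2300–2050); D = 425.1 Ma → Silurian (443.8–419.2); E = 445.5 Ma → Ordovician (485.4–443.8).
The largest age is 2057 Ma and the smallest is 324.5 Ma; their difference is 1732.5 Myr.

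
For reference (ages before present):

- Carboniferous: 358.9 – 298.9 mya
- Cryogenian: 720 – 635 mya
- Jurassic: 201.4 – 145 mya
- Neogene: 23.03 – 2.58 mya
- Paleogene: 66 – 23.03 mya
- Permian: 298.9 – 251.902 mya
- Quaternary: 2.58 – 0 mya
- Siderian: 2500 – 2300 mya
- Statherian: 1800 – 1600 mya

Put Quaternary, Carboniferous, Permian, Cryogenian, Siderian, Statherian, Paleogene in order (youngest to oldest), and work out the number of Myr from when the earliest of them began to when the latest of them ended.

Start ages (Ma): Siderian 2500, Statherian 1800, Cryogenian 720, Carboniferous 358.9, Permian 298.9, Paleogene 66, Quaternary 2.58.
Ordered youngest to oldest: Quaternary, Paleogene, Permian, Carboniferous, Cryogenian, Statherian, Siderian.
Span = 2500 − 0 = 2500 Myr.

Quaternary, Paleogene, Permian, Carboniferous, Cryogenian, Statherian, Siderian; total span 2500 Myr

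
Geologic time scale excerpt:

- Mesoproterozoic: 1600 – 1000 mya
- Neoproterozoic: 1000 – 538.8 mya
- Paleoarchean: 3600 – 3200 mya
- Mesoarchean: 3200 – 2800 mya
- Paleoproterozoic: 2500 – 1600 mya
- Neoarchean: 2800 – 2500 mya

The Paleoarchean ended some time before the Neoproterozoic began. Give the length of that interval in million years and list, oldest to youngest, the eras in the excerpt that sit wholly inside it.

2200 million years; Mesoarchean, Neoarchean, Paleoproterozoic, Mesoproterozoic

The Paleoarchean closes at 3200 Ma and the Neoproterozoic opens at 1000 Ma, so the interval is 3200 − 1000 = 2200 Myr.
An era fits inside if it starts at or after 3200 Ma and ends at or before 1000 Ma; oldest first that gives Mesoarchean, Neoarchean, Paleoproterozoic, Mesoproterozoic.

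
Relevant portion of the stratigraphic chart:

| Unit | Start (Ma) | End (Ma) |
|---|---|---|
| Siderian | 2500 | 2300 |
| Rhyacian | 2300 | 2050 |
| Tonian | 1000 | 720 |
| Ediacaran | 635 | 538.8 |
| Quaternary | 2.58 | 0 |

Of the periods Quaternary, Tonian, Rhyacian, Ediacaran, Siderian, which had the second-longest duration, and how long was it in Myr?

Start − end for each: Quaternary 2.58 − 0 = 2.58; Tonian 1000 − 720 = 280; Rhyacian 2300 − 2050 = 250; Ediacaran 635 − 538.8 = 96.2; Siderian 2500 − 2300 = 200.
Ranking these from longest: Tonian > Rhyacian > Siderian > Ediacaran > Quaternary.
Position 2 in that ranking is Rhyacian, which lasted 250 Myr.

Rhyacian, 250 million years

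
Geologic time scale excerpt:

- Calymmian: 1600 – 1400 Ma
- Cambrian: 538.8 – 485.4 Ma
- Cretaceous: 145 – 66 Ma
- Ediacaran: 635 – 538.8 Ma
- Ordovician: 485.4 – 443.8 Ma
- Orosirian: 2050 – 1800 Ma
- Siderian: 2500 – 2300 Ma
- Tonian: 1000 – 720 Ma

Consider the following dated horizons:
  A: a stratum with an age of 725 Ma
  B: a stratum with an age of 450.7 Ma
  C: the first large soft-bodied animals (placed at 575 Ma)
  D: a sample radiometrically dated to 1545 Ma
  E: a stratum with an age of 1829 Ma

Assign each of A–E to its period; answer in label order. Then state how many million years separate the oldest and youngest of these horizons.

Match each age against the start–end ranges in the excerpt: A = 725 Ma → Tonian (1000–720); B = 450.7 Ma → Ordovician (485.4–443.8); C = 575 Ma → Ediacaran (635–538.8); D = 1545 Ma → Calymmian (1600–1400); E = 1829 Ma → Orosirian (2050–1800).
The largest age is 1829 Ma and the smallest is 450.7 Ma; their difference is 1378.3 Myr.

A — Tonian; B — Ordovician; C — Ediacaran; D — Calymmian; E — Orosirian; span 1378.3 million years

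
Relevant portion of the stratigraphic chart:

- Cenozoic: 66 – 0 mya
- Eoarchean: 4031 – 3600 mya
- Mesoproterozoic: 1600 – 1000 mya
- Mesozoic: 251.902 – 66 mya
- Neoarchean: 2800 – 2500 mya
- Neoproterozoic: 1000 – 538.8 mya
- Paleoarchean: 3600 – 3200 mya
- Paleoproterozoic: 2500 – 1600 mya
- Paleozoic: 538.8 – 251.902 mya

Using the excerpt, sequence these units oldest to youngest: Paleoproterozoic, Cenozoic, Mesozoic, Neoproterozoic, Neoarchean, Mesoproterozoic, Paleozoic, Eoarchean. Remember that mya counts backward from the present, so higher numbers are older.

Sorting by start age (descending Ma, since larger Ma = older): Eoarchean began 4031, Neoarchean began 2800, Paleoproterozoic began 2500, Mesoproterozoic began 1600, Neoproterozoic began 1000, Paleozoic began 538.8, Mesozoic began 251.902, Cenozoic began 66.

Eoarchean, Neoarchean, Paleoproterozoic, Mesoproterozoic, Neoproterozoic, Paleozoic, Mesozoic, Cenozoic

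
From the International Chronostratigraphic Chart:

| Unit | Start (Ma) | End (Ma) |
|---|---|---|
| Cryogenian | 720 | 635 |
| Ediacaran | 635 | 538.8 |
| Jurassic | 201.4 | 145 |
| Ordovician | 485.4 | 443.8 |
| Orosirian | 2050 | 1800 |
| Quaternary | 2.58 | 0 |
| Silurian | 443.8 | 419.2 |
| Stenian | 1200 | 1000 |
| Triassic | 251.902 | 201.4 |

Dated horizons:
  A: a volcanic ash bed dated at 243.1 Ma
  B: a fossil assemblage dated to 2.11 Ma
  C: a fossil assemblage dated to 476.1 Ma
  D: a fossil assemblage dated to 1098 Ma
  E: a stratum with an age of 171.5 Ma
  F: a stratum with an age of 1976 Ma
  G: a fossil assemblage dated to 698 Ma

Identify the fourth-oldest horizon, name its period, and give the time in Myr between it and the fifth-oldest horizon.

Sorted oldest-first by Ma: F (1976), D (1098), G (698), C (476.1), A (243.1), E (171.5), B (2.11).
The fourth oldest is C at 476.1 Ma, which lies in 485.4–443.8 Ma: the Ordovician.
The fifth oldest is A at 243.1 Ma; separation = |476.1 − 243.1| = 233 Myr.

C, in the Ordovician; 233 million years to A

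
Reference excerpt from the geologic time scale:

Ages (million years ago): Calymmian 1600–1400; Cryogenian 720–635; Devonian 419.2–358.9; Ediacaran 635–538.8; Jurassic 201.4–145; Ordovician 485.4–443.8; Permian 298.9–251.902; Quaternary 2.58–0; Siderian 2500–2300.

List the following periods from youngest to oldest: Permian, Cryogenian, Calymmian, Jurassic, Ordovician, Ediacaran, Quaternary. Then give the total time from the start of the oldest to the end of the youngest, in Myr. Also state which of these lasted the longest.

Start ages (Ma): Calymmian 1600, Cryogenian 720, Ediacaran 635, Ordovician 485.4, Permian 298.9, Jurassic 201.4, Quaternary 2.58.
Ordered youngest to oldest: Quaternary, Jurassic, Permian, Ordovician, Ediacaran, Cryogenian, Calymmian.
Span = 1600 − 0 = 1600 Myr.
Durations: Permian 46.998, Cryogenian 85, Ediacaran 96.2, Quaternary 2.58, Ordovician 41.6, Jurassic 56.4, Calymmian 200 → longest is Calymmian (200 Myr).

Quaternary → Jurassic → Permian → Ordovician → Ediacaran → Cryogenian → Calymmian; total span 1600 Myr; longest is Calymmian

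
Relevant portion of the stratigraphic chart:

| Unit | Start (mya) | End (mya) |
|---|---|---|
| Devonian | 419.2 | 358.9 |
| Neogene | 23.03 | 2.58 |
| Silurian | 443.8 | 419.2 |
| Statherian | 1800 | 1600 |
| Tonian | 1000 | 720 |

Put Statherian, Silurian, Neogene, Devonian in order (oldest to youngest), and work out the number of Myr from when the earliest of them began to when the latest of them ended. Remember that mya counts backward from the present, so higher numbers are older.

Start ages (Ma): Statherian 1800, Silurian 443.8, Devonian 419.2, Neogene 23.03.
Ordered oldest to youngest: Statherian, Silurian, Devonian, Neogene.
Span = 1800 − 2.58 = 1797.42 Myr.

Statherian, Silurian, Devonian, Neogene; total span 1797.42 Myr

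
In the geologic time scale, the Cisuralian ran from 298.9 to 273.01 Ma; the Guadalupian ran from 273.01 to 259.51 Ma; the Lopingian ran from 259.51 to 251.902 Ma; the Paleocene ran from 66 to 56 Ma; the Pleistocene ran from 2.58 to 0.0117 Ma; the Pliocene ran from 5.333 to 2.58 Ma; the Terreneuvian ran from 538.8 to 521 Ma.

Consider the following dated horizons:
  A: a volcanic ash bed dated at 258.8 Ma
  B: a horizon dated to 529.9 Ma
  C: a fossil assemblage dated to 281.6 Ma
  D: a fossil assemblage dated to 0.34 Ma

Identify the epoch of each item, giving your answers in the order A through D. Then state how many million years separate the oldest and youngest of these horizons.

Match each age against the start–end ranges in the excerpt: A = 258.8 Ma → Lopingian (259.51–251.902); B = 529.9 Ma → Terreneuvian (538.8–521); C = 281.6 Ma → Cisuralian (298.9–273.01); D = 0.34 Ma → Pleistocene (2.58–0.0117).
The largest age is 529.9 Ma and the smallest is 0.34 Ma; their difference is 529.56 Myr.

A — Lopingian; B — Terreneuvian; C — Cisuralian; D — Pleistocene; span 529.56 million years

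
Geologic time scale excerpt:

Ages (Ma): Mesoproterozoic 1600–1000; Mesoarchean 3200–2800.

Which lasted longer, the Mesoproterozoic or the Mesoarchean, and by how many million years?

Mesoproterozoic, by 200 million years

Mesoproterozoic: 1600 − 1000 = 600 Myr.
Mesoarchean: 3200 − 2800 = 400 Myr.
Difference: 600 − 400 = 200 Myr, so the Mesoproterozoic was longer.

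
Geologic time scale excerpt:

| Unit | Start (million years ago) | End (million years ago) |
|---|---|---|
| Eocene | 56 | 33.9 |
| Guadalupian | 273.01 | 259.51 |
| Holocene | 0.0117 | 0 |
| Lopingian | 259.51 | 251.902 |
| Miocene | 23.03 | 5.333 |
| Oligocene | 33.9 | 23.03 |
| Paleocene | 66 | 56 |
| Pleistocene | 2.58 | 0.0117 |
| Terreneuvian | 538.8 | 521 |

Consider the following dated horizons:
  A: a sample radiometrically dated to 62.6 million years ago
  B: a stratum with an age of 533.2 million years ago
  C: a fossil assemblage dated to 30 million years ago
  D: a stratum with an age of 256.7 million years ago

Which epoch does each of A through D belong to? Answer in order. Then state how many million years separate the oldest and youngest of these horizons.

A — Paleocene; B — Terreneuvian; C — Oligocene; D — Lopingian; span 503.2 million years

Match each age against the start–end ranges in the excerpt: A = 62.6 Ma → Paleocene (66–56); B = 533.2 Ma → Terreneuvian (538.8–521); C = 30 Ma → Oligocene (33.9–23.03); D = 256.7 Ma → Lopingian (259.51–251.902).
The largest age is 533.2 Ma and the smallest is 30 Ma; their difference is 503.2 Myr.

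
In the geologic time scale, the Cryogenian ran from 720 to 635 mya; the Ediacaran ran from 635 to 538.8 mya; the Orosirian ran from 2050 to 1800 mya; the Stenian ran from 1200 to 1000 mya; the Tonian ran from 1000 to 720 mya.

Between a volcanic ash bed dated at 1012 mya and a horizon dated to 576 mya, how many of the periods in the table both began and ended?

2

The older date is 1012 Ma and the younger is 576 Ma.
Periods with start < 1012 and end > 576 Ma: Tonian (1000–720), Cryogenian (720–635).
That is 2 complete periods.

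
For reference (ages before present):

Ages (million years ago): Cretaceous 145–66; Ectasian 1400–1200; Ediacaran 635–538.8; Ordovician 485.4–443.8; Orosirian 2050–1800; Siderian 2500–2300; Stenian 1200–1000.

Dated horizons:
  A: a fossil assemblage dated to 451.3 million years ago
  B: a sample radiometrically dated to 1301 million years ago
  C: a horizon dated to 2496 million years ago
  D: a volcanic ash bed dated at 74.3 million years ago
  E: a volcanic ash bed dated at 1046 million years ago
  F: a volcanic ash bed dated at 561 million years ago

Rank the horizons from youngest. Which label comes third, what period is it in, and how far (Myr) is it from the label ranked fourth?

F, in the Ediacaran; 485 million years to E

Sorted youngest-first by Ma: D (74.3), A (451.3), F (561), E (1046), B (1301), C (2496).
The third youngest is F at 561 Ma, which lies in 635–538.8 Ma: the Ediacaran.
The fourth youngest is E at 1046 Ma; separation = |561 − 1046| = 485 Myr.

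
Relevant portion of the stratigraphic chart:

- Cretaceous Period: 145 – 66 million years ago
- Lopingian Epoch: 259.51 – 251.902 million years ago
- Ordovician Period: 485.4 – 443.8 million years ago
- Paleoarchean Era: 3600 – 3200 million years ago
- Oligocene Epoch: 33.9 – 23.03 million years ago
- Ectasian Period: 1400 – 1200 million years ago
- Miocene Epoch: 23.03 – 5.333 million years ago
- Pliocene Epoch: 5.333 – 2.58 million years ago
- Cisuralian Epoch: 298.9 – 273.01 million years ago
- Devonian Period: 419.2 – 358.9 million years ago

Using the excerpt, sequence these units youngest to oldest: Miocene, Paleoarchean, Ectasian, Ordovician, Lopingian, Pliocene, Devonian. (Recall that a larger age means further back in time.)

The oldest of these is Paleoarchean (starts 3600 Ma) and the youngest is Pliocene (ends 2.58 Ma).
In between, by decreasing start age: Ectasian (1400), Ordovician (485.4), Devonian (419.2), Lopingian (259.51), Miocene (23.03).
Listing youngest first means reversing that sequence.

Pliocene → Miocene → Lopingian → Devonian → Ordovician → Ectasian → Paleoarchean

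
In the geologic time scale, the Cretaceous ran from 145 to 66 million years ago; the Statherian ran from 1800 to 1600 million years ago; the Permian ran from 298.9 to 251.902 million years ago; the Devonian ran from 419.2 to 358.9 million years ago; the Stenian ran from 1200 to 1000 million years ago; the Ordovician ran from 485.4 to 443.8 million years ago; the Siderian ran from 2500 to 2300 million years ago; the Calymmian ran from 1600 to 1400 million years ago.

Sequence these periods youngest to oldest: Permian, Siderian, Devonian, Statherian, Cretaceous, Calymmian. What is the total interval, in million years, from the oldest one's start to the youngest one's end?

From the excerpt: Permian 298.9–251.902; Siderian 2500–2300; Devonian 419.2–358.9; Statherian 1800–1600; Cretaceous 145–66; Calymmian 1600–1400 (Ma).
Larger Ma is earlier, so the oldest is Siderian and the youngest is Cretaceous; youngest to oldest: Cretaceous, Permian, Devonian, Calymmian, Statherian, Siderian.
Oldest start 2500 minus youngest end 66 gives 2434 Myr overall.

Cretaceous, Permian, Devonian, Calymmian, Statherian, Siderian; total span 2434 Myr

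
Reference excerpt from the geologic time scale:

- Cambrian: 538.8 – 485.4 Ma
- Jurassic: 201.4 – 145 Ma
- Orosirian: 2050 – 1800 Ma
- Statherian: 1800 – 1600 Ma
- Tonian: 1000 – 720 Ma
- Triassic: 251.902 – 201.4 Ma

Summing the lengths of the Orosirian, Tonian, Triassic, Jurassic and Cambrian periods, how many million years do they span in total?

Duration is start − end for each: (2050 − 1800) + (1000 − 720) + (251.902 − 201.4) + (201.4 − 145) + (538.8 − 485.4).
That is 250 + 280 + 50.502 + 56.4 + 53.4, which totals 690.302 million years.

690.302 million years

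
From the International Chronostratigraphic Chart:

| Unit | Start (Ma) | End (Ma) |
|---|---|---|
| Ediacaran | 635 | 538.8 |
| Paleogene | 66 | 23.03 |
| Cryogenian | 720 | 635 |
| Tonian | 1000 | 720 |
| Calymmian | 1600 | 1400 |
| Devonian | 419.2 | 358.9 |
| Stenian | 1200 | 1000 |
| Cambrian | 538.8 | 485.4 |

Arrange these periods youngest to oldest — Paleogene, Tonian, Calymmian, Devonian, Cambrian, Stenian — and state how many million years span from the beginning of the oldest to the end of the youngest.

Paleogene → Devonian → Cambrian → Tonian → Stenian → Calymmian; total span 1576.97 Myr

From the excerpt: Paleogene 66–23.03; Tonian 1000–720; Calymmian 1600–1400; Devonian 419.2–358.9; Cambrian 538.8–485.4; Stenian 1200–1000 (Ma).
Larger Ma is earlier, so the oldest is Calymmian and the youngest is Paleogene; youngest to oldest: Paleogene, Devonian, Cambrian, Tonian, Stenian, Calymmian.
Oldest start 1600 minus youngest end 23.03 gives 1576.97 Myr overall.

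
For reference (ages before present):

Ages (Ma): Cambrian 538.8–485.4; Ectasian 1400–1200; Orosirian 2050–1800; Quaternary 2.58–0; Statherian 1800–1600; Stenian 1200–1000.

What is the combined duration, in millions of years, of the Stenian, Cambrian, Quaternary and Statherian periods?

Each duration: Stenian = 200; Cambrian = 53.4; Quaternary = 2.58; Statherian = 200.
Sum: 200 + 53.4 + 2.58 + 200 = 455.98 Myr.

455.98 million years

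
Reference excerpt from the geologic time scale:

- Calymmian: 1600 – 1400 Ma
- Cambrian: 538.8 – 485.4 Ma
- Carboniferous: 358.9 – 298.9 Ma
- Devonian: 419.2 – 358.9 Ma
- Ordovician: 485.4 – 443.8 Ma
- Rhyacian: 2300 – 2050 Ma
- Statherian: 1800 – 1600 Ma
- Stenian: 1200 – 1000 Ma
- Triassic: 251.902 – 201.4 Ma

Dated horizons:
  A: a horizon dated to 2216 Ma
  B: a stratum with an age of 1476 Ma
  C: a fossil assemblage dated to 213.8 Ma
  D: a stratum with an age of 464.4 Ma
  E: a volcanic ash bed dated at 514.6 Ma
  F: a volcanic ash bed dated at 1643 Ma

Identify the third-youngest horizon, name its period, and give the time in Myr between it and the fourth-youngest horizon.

E, in the Cambrian; 961.4 million years to B

Sorted youngest-first by Ma: C (213.8), D (464.4), E (514.6), B (1476), F (1643), A (2216).
The third youngest is E at 514.6 Ma, which lies in 538.8–485.4 Ma: the Cambrian.
The fourth youngest is B at 1476 Ma; separation = |514.6 − 1476| = 961.4 Myr.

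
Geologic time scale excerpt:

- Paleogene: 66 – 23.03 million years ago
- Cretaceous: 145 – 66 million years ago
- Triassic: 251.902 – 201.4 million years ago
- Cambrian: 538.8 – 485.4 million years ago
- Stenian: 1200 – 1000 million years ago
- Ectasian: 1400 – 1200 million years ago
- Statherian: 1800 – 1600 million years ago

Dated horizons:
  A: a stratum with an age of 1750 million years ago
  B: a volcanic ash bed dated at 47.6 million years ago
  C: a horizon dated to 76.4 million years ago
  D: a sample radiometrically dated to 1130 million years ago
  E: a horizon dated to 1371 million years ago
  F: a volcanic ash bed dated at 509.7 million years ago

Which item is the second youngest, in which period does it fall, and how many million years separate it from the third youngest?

C, in the Cretaceous; 433.3 million years to F

Sorted youngest-first by Ma: B (47.6), C (76.4), F (509.7), D (1130), E (1371), A (1750).
The second youngest is C at 76.4 Ma, which lies in 145–66 Ma: the Cretaceous.
The third youngest is F at 509.7 Ma; separation = |76.4 − 509.7| = 433.3 Myr.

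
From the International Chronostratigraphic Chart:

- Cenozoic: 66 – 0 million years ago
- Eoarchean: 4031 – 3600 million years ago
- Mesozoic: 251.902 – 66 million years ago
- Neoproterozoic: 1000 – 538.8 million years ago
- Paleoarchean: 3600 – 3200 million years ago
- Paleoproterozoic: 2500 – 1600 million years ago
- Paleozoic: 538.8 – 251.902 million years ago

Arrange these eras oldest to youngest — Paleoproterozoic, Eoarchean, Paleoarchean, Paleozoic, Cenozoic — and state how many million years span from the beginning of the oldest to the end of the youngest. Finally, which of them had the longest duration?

From the excerpt: Paleoproterozoic 2500–1600; Eoarchean 4031–3600; Paleoarchean 3600–3200; Paleozoic 538.8–251.902; Cenozoic 66–0 (Ma).
Larger Ma is earlier, so the oldest is Eoarchean and the youngest is Cenozoic; oldest to youngest: Eoarchean, Paleoarchean, Paleoproterozoic, Paleozoic, Cenozoic.
Oldest start 4031 minus youngest end 0 gives 4031 Myr overall.
Individual lengths (start − end): Paleoproterozoic 900; Paleozoic 286.898; Cenozoic 66; Eoarchean 431; Paleoarchean 400. The largest is Paleoproterozoic at 900 Myr.

Eoarchean, Paleoarchean, Paleoproterozoic, Paleozoic, Cenozoic; total span 4031 Myr; longest is Paleoproterozoic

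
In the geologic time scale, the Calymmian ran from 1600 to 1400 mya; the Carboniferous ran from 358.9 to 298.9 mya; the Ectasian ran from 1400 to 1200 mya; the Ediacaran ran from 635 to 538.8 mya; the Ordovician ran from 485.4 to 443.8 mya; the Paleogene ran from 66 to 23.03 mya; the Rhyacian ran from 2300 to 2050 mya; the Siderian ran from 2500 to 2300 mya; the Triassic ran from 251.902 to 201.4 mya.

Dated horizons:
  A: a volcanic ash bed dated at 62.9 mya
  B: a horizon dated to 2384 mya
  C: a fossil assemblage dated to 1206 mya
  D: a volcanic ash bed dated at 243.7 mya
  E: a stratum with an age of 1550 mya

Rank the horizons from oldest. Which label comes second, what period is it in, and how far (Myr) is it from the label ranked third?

E, in the Calymmian; 344 million years to C

Larger Ma means older, so oldest first: B 2384 > E 1550 > C 1206 > D 243.7 > A 62.9.
Counting 2 along gives E (1550 Ma); the excerpt puts that inside the Calymmian, 1600–1400 Ma.
Next in line is C (1206 Ma), and 1550 − 1206 = 344 Myr.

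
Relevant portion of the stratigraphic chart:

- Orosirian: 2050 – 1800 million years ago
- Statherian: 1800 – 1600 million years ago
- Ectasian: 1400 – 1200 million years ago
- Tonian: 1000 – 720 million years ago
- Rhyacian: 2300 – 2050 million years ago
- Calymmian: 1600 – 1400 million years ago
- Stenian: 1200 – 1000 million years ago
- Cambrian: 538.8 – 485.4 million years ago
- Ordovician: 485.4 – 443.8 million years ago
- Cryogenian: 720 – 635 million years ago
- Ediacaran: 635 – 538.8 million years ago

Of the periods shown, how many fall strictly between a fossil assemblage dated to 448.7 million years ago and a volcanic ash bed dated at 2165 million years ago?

The older date is 2165 Ma and the younger is 448.7 Ma.
Periods with start < 2165 and end > 448.7 Ma: Orosirian (2050–1800), Statherian (1800–1600), Calymmian (1600–1400), Ectasian (1400–1200), Stenian (1200–1000), Tonian (1000–720), Cryogenian (720–635), Ediacaran (635–538.8), Cambrian (538.8–485.4).
That is 9 complete periods.

9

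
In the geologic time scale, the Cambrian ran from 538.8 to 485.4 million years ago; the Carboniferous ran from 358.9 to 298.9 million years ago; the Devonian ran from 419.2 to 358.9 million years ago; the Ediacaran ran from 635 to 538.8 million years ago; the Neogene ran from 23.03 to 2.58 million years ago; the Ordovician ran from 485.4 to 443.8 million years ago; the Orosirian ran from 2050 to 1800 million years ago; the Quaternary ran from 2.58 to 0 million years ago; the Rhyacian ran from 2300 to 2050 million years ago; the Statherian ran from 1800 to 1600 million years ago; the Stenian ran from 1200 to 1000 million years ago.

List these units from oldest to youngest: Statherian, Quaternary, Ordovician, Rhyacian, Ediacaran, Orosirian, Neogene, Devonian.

Sorting by start age (descending Ma, since larger Ma = older): Rhyacian start 2300, Orosirian start 2050, Statherian start 1800, Ediacaran start 635, Ordovician start 485.4, Devonian start 419.2, Neogene start 23.03, Quaternary start 2.58.

Rhyacian, Orosirian, Statherian, Ediacaran, Ordovician, Devonian, Neogene, Quaternary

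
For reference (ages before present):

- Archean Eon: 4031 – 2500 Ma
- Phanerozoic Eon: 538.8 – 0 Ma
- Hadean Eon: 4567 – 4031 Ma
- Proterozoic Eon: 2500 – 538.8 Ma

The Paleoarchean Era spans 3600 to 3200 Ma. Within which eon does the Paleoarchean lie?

Archean

The Paleoarchean (3600–3200 Ma) lies entirely within 4031–2500 Ma, the Archean Eon.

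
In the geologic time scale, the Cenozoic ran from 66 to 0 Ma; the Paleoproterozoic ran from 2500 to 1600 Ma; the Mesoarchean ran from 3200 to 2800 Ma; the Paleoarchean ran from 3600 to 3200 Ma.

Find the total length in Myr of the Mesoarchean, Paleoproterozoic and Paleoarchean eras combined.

Each duration: Mesoarchean = 400; Paleoproterozoic = 900; Paleoarchean = 400.
Sum: 400 + 900 + 400 = 1700 Myr.

1700 million years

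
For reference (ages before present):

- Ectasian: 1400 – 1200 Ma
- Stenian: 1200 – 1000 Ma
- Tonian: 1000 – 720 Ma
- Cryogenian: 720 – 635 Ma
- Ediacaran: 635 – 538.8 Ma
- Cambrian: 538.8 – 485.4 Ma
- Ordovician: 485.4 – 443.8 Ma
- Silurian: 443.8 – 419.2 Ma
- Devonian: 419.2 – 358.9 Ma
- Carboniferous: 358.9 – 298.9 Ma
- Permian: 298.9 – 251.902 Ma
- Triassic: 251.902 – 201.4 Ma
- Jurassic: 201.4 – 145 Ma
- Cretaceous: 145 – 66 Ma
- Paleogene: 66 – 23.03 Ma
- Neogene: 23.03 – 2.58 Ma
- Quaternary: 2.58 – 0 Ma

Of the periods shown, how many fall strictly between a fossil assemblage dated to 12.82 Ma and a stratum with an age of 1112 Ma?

13

1112 Ma sits inside the Stenian (1200–1000) and 12.82 Ma inside the Neogene (23.03–2.58); neither of those is wholly between the two dates.
The listed periods lying completely between them are Tonian, Cryogenian, Ediacaran, Cambrian, Ordovician, Silurian, Devonian, Carboniferous, Permian, Triassic, Jurassic, Cretaceous, Paleogene — 13 in all.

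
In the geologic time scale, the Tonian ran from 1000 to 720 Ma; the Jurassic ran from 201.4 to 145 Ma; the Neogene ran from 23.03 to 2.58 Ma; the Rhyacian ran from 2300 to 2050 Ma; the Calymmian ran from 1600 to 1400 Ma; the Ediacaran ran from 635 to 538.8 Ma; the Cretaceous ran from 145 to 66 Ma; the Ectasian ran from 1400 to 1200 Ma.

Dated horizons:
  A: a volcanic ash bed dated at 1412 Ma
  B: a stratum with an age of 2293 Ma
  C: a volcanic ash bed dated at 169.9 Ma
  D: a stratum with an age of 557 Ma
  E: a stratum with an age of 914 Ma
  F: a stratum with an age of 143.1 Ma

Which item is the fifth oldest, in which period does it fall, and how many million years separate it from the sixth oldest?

Larger Ma means older, so oldest first: B 2293 > A 1412 > E 914 > D 557 > C 169.9 > F 143.1.
Counting 5 along gives C (169.9 Ma); the excerpt puts that inside the Jurassic, 201.4–145 Ma.
Next in line is F (143.1 Ma), and 169.9 − 143.1 = 26.8 Myr.

C, in the Jurassic; 26.8 million years to F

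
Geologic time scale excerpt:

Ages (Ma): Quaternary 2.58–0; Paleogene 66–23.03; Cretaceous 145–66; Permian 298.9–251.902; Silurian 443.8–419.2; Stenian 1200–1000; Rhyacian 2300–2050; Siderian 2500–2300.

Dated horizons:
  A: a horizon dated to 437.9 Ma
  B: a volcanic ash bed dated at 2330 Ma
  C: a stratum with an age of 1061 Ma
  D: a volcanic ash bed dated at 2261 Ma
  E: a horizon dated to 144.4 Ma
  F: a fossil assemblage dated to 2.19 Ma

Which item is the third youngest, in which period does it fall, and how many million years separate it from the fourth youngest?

A, in the Silurian; 623.1 million years to C

Sorted youngest-first by Ma: F (2.19), E (144.4), A (437.9), C (1061), D (2261), B (2330).
The third youngest is A at 437.9 Ma, which lies in 443.8–419.2 Ma: the Silurian.
The fourth youngest is C at 1061 Ma; separation = |437.9 − 1061| = 623.1 Myr.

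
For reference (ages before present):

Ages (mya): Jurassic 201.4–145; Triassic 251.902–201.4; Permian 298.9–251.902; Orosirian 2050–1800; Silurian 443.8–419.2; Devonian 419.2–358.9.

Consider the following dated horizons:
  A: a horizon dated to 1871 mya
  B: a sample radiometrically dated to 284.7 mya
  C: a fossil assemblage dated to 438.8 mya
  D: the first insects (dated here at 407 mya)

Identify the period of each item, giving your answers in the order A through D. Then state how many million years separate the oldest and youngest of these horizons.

A — Orosirian; B — Permian; C — Silurian; D — Devonian; span 1586.3 million years

Match each age against the start–end ranges in the excerpt: A = 1871 Ma → Orosirian (2050–1800); B = 284.7 Ma → Permian (298.9–251.902); C = 438.8 Ma → Silurian (443.8–419.2); D = 407 Ma → Devonian (419.2–358.9).
The largest age is 1871 Ma and the smallest is 284.7 Ma; their difference is 1586.3 Myr.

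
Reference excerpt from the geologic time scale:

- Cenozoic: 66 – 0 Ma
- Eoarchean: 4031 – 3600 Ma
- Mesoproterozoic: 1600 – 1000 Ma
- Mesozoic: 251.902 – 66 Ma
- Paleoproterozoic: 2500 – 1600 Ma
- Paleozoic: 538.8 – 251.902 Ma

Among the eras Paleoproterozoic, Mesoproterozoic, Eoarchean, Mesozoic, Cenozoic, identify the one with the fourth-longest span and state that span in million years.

Mesozoic, 185.902 million years

Start − end for each: Paleoproterozoic 2500 − 1600 = 900; Mesoproterozoic 1600 − 1000 = 600; Eoarchean 4031 − 3600 = 431; Mesozoic 251.902 − 66 = 185.902; Cenozoic 66 − 0 = 66.
Ranking these from longest: Paleoproterozoic > Mesoproterozoic > Eoarchean > Mesozoic > Cenozoic.
Position 4 in that ranking is Mesozoic, which lasted 185.902 Myr.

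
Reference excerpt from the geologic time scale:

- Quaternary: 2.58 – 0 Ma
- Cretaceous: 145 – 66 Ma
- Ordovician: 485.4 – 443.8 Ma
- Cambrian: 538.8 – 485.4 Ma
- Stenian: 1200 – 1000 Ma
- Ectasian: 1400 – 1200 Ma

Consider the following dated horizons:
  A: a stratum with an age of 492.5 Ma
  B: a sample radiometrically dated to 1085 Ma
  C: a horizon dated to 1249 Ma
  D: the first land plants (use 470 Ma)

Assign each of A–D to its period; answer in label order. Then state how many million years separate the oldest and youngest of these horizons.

A — Cambrian; B — Stenian; C — Ectasian; D — Ordovician; span 779 million years

Match each age against the start–end ranges in the excerpt: A = 492.5 Ma → Cambrian (538.8–485.4); B = 1085 Ma → Stenian (1200–1000); C = 1249 Ma → Ectasian (1400–1200); D = 470 Ma → Ordovician (485.4–443.8).
The largest age is 1249 Ma and the smallest is 470 Ma; their difference is 779 Myr.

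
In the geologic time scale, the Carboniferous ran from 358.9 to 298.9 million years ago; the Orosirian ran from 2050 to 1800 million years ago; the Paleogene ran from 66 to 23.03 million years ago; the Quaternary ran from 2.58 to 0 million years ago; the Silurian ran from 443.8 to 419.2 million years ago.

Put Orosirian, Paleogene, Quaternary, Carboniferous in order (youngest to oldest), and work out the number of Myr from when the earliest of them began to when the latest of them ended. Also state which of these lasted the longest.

Quaternary → Paleogene → Carboniferous → Orosirian; total span 2050 Myr; longest is Orosirian

Start ages (Ma): Orosirian 2050, Carboniferous 358.9, Paleogene 66, Quaternary 2.58.
Ordered youngest to oldest: Quaternary, Paleogene, Carboniferous, Orosirian.
Span = 2050 − 0 = 2050 Myr.
Durations: Paleogene 42.97, Orosirian 250, Carboniferous 60, Quaternary 2.58 → longest is Orosirian (250 Myr).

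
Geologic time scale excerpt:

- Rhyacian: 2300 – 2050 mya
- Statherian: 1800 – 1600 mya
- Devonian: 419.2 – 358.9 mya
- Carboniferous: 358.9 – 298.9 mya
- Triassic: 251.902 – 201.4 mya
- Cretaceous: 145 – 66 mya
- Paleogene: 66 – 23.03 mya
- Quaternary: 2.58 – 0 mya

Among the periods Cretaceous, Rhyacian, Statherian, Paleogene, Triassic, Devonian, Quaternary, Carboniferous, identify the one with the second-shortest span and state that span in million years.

Paleogene, 42.97 million years

Durations: Cretaceous 79; Rhyacian 250; Statherian 200; Paleogene 42.97; Triassic 50.502; Devonian 60.3; Quaternary 2.58; Carboniferous 60 Myr.
Sorted shortest-first: Quaternary (2.58), Paleogene (42.97), Triassic (50.502), Carboniferous (60), Devonian (60.3), Cretaceous (79), Statherian (200), Rhyacian (250).
The second shortest is Paleogene at 42.97 Myr.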